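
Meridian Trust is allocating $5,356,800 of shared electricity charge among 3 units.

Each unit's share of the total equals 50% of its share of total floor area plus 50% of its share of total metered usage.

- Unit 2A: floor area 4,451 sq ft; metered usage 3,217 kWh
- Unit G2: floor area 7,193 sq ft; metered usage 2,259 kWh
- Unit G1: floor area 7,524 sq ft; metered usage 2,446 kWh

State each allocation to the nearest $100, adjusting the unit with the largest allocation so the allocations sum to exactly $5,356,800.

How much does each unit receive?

Unit 2A: $1,709,600; Unit G2: $1,768,900; Unit G1: $1,878,300

Totals — floor area 19,168, metered usage 7,922.
Combined weights (50% floor area + 50% metered usage): Unit 2A 0.3191; Unit G2 0.3302; Unit G1 0.3506.
Unrounded shares: Unit 2A 1,709,607.33; Unit G2 1,768,858.52; Unit G1 1,878,334.14.
At nearest $100: Unit 2A $1,709,600; Unit G2 $1,768,900; Unit G1 $1,878,300. Sum = $5,356,800.
Sum already equals the total — no adjustment.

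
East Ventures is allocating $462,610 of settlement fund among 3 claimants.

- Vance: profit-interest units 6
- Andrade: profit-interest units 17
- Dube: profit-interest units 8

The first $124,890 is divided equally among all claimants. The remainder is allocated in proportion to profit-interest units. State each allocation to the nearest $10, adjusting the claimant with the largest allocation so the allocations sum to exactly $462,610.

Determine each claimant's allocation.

Equal tier: $124,890 ÷ 3 = $41,630 apiece.
Remainder $337,720 by profit-interest units (total 31): Vance 65,365.16 → $65,370; Andrade 185,201.29 → $185,200; Dube 87,153.55 → $87,150.
Totals: Vance $41,630 + $65,370 = $107,000; Andrade $41,630 + $185,200 = $226,830; Dube $41,630 + $87,150 = $128,780.

Vance: $107,000; Andrade: $226,830; Dube: $128,780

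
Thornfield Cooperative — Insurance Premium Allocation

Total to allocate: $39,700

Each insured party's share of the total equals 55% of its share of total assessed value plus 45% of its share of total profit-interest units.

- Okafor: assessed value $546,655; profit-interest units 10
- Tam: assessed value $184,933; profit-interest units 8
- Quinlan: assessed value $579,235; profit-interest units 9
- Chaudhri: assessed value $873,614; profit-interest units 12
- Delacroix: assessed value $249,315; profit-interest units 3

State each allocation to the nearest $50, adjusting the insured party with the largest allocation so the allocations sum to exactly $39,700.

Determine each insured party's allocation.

Totals — assessed value 2,433,752, profit-interest units 42.
Blended shares (55% assessed value + 45% profit-interest units): Okafor 0.2307; Tam 0.1275; Quinlan 0.2273; Chaudhri 0.3260; Delacroix 0.0885.
Pro-rata amounts: Okafor 9,158.02; Tam 5,062.03; Quinlan 9,024.96; Chaudhri 12,942.13; Delacroix 3,512.86.
At nearest $50: Okafor $9,150; Tam $5,050; Quinlan $9,000; Chaudhri $12,950; Delacroix $3,500. Sum = $39,650.
Difference $39,700 − $39,650 = +$50 applied to largest allocation (Chaudhri): Chaudhri becomes $13,000.

Okafor: $9,150; Tam: $5,050; Quinlan: $9,000; Chaudhri: $13,000; Delacroix: $3,500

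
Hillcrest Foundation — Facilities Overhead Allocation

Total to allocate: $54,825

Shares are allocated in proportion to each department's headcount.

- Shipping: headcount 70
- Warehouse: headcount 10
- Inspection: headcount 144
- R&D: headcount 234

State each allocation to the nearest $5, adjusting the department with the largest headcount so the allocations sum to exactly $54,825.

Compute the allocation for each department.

Headcount total: 70 + 10 + 144 + 234 = 458.
Raw shares: Shipping 8,379.37; Warehouse 1,197.05; Inspection 17,237.55; R&D 28,011.03.
After rounding ($5): Shipping $8,380; Warehouse $1,195; Inspection $17,240; R&D $28,010. Sum = $54,825.
No rounding difference to absorb.

Shipping: $8,380; Warehouse: $1,195; Inspection: $17,240; R&D: $28,010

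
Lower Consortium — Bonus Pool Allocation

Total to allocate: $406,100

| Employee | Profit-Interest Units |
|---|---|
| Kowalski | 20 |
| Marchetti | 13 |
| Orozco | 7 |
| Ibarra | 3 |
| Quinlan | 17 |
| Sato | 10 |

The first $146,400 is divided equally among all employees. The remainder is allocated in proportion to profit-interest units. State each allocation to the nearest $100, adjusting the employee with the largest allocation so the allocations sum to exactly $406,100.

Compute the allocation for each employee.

Equal tier: $146,400 ÷ 6 = $24,400 apiece.
Remainder $259,700 by profit-interest units (total 70): Kowalski 74,200.00 → $74,200; Marchetti 48,230.00 → $48,200; Orozco 25,970.00 → $26,000; Ibarra 11,130.00 → $11,100; Quinlan 63,070.00 → $63,100; Sato 37,100.00 → $37,100.
Totals: Kowalski $24,400 + $74,200 = $98,600; Marchetti $24,400 + $48,200 = $72,600; Orozco $24,400 + $26,000 = $50,400; Ibarra $24,400 + $11,100 = $35,500; Quinlan $24,400 + $63,100 = $87,500; Sato $24,400 + $37,100 = $61,500.

Kowalski: $98,600 · Marchetti: $72,600 · Orozco: $50,400 · Ibarra: $35,500 · Quinlan: $87,500 · Sato: $61,500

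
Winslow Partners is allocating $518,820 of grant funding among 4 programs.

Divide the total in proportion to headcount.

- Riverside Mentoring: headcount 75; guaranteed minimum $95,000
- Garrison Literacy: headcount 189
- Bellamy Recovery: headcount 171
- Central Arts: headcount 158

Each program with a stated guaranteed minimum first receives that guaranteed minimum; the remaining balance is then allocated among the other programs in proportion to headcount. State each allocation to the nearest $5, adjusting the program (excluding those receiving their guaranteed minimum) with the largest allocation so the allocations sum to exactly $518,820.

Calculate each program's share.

Riverside Mentoring: $95,000 · Garrison Literacy: $154,635 · Bellamy Recovery: $139,910 · Central Arts: $129,275

Guaranteed amounts: Riverside Mentoring $95,000. Remaining pool $423,820.
Remaining pool split over remaining headcount 518: Garrison Literacy 154,637.03 → $154,635; Bellamy Recovery 139,909.69 → $139,910; Central Arts 129,273.28 → $129,275.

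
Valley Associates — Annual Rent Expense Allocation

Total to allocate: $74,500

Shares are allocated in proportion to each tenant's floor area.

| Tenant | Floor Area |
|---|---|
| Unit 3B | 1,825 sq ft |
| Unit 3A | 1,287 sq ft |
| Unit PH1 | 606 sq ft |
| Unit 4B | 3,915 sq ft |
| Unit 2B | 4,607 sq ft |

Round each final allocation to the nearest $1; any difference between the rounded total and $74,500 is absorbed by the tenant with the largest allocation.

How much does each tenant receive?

Combined floor area = 12,240.
Raw shares: Unit 3B 1,825/12,240 × $74,500 = 11,108.05; Unit 3A 1,287/12,240 × $74,500 = 7,833.46; Unit PH1 606/12,240 × $74,500 = 3,688.48; Unit 4B 3,915/12,240 × $74,500 = 23,829.04; Unit 2B 4,607/12,240 × $74,500 = 28,040.97.
After rounding ($1): Unit 3B $11,108; Unit 3A $7,833; Unit PH1 $3,688; Unit 4B $23,829; Unit 2B $28,041. Sum = $74,499.
Difference $74,500 − $74,499 = +$1 applied to largest allocation (Unit 2B): Unit 2B becomes $28,042.

Unit 3B: $11,108 · Unit 3A: $7,833 · Unit PH1: $3,688 · Unit 4B: $23,829 · Unit 2B: $28,042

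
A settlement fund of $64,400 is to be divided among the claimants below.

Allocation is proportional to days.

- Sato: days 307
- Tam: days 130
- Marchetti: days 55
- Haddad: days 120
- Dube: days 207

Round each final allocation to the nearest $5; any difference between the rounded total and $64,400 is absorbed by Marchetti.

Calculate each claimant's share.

Sato: $24,140 · Tam: $10,220 · Marchetti: $4,330 · Haddad: $9,435 · Dube: $16,275

Total days = 819.
Proportional shares: Sato 307/819 × $64,400 = 24,140.17; Tam 130/819 × $64,400 = 10,222.22; Marchetti 55/819 × $64,400 = 4,324.79; Haddad 120/819 × $64,400 = 9,435.90; Dube 207/819 × $64,400 = 16,276.92.
Rounded to nearest $5: Sato $24,140; Tam $10,220; Marchetti $4,325; Haddad $9,435; Dube $16,275. Sum = $64,395.
Difference $64,400 − $64,395 = +$5 applied to Marchetti: Marchetti becomes $4,330.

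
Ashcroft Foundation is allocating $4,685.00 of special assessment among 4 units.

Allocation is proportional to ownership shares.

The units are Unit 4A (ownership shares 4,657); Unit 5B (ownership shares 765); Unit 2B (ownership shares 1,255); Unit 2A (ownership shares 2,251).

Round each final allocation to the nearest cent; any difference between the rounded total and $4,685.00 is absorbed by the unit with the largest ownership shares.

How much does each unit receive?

Ownership shares total: 4,657 + 765 + 1,255 + 2,251 = 8,928.
Pro-rata amounts: Unit 4A 2,443.7774; Unit 5B 401.4365; Unit 2B 658.5657; Unit 2A 1,181.2203.
At nearest cent: Unit 4A $2,443.78; Unit 5B $401.44; Unit 2B $658.57; Unit 2A $1,181.22. Sum = $4,685.01.
Difference $4,685.00 − $4,685.01 = −$0.01 applied to largest ownership shares (Unit 4A): Unit 4A becomes $2,443.77.

Unit 4A: $2,443.77 · Unit 5B: $401.44 · Unit 2B: $658.57 · Unit 2A: $1,181.22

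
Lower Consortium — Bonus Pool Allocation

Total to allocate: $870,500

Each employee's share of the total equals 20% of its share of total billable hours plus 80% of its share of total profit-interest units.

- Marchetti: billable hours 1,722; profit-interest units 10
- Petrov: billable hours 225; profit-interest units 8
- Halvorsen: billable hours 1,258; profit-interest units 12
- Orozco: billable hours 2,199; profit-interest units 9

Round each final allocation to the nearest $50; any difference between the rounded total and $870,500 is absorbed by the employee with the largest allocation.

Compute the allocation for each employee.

Marchetti: $234,050; Petrov: $150,100; Halvorsen: $254,800; Orozco: $231,550

Totals — billable hours 5,404, profit-interest units 39.
Blended shares (20% billable hours + 80% profit-interest units): Marchetti 0.2689; Petrov 0.1724; Halvorsen 0.2927; Orozco 0.2660.
Proportional shares: Marchetti 234,041.56; Petrov 150,100.08; Halvorsen 254,805.75; Orozco 231,552.60.
After rounding ($50): Marchetti $234,050; Petrov $150,100; Halvorsen $254,800; Orozco $231,550. Sum = $870,500.
Rounded total matches; no reconciliation needed.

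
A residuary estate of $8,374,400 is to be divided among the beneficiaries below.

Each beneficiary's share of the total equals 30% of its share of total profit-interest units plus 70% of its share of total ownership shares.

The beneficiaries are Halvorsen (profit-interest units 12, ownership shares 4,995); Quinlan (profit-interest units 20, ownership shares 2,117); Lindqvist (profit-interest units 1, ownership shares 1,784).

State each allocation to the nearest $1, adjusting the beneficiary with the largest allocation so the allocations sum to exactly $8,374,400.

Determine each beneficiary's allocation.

Totals — profit-interest units 33, ownership shares 8,896.
Combined weights (30% profit-interest units + 70% ownership shares): Halvorsen 0.5021; Quinlan 0.3484; Lindqvist 0.1495.
Pro-rata amounts: Halvorsen 4,205,060.30; Quinlan 2,917,629.80; Lindqvist 1,251,709.90.
After rounding ($1): Halvorsen $4,205,060; Quinlan $2,917,630; Lindqvist $1,251,710. Sum = $8,374,400.
Rounded total matches; no reconciliation needed.

Halvorsen: $4,205,060 | Quinlan: $2,917,630 | Lindqvist: $1,251,710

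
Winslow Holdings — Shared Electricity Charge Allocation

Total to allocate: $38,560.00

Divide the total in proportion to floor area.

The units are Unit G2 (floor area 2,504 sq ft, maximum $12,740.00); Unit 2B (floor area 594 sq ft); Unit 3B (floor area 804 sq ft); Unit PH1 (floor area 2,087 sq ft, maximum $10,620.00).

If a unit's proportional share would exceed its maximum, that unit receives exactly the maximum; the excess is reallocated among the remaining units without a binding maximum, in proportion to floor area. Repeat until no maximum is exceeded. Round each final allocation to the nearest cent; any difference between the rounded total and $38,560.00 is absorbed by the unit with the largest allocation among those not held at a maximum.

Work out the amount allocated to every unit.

Combined floor area = 5,989.
Proportional shares (ignoring caps): Unit G2 16,121.9302; Unit 2B 3,824.4515; Unit 3B 5,176.5303; Unit PH1 13,437.0880.
Capped: Unit G2 ($12,740.00), Unit PH1 ($10,620.00); remaining pool $15,200.00 reallocated over remaining floor area 1,398.
Shares after redistribution: Unit 2B 6,458.3691 → $6,458.37; Unit 3B 8,741.6309 → $8,741.63.

Unit G2: $12,740.00; Unit 2B: $6,458.37; Unit 3B: $8,741.63; Unit PH1: $10,620.00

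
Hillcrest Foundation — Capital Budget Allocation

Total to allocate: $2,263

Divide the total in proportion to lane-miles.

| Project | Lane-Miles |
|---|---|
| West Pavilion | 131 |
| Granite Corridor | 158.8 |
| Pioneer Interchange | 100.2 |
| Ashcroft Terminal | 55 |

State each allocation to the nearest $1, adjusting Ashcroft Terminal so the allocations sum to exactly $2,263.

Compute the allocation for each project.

Total lane-miles = 445.
Proportional shares: West Pavilion 131/445 × $2,263 = 666.19; Granite Corridor 158.8/445 × $2,263 = 807.56; Pioneer Interchange 100.2/445 × $2,263 = 509.56; Ashcroft Terminal 55/445 × $2,263 = 279.70.
After rounding ($1): West Pavilion $666; Granite Corridor $808; Pioneer Interchange $510; Ashcroft Terminal $280. Sum = $2,264.
Difference $2,263 − $2,264 = −$1 applied to Ashcroft Terminal: Ashcroft Terminal becomes $279.

West Pavilion: $666 | Granite Corridor: $808 | Pioneer Interchange: $510 | Ashcroft Terminal: $279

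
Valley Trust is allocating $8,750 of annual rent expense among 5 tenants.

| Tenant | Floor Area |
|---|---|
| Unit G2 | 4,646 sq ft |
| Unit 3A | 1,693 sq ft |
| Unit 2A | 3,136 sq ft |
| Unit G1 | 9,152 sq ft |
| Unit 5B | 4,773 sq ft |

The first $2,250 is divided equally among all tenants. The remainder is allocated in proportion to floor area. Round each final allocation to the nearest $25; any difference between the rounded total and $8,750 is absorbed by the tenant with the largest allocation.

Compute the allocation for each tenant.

Unit G2: $1,750 · Unit 3A: $925 · Unit 2A: $1,325 · Unit G1: $2,975 · Unit 5B: $1,775

$2,250 shared equally gives $450 per tenant.
Remainder $6,500 by floor area (total 23,400): Unit G2 1,290.56 → $1,300; Unit 3A 470.28 → $475; Unit 2A 871.11 → $875; Unit G1 2,542.22 → $2,550; Unit 5B 1,325.83 → $1,325.
Rounding difference −$25 on remainder applied to Unit G1.
Totals: Unit G2 $450 + $1,300 = $1,750; Unit 3A $450 + $475 = $925; Unit 2A $450 + $875 = $1,325; Unit G1 $450 + $2,525 = $2,975; Unit 5B $450 + $1,325 = $1,775.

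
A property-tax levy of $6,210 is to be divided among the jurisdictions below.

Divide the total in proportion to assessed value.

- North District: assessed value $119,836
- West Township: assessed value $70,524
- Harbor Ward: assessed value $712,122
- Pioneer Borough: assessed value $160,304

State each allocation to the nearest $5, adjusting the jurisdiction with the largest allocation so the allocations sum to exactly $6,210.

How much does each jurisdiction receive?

North District: $700 | West Township: $410 | Harbor Ward: $4,165 | Pioneer Borough: $935

Assessed value total: 1,062,786.
Proportional shares: North District 119,836/1,062,786 × $6,210 = 700.22; West Township 70,524/1,062,786 × $6,210 = 412.08; Harbor Ward 712,122/1,062,786 × $6,210 = 4,161.02; Pioneer Borough 160,304/1,062,786 × $6,210 = 936.68.
At nearest $5: North District $700; West Township $410; Harbor Ward $4,160; Pioneer Borough $935. Sum = $6,205.
Difference $6,210 − $6,205 = +$5 applied to largest allocation (Harbor Ward): Harbor Ward becomes $4,165.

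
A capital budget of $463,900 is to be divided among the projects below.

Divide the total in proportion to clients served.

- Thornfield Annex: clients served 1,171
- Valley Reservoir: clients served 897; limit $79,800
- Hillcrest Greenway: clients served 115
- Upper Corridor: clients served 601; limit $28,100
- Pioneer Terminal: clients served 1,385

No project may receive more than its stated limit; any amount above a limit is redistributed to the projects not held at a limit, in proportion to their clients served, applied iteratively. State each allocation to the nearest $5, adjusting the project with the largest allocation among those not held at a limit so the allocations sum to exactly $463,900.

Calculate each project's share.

Thornfield Annex: $156,075; Valley Reservoir: $79,800; Hillcrest Greenway: $15,330; Upper Corridor: $28,100; Pioneer Terminal: $184,595

Total clients served = 4,169.
Pro-rata shares before constraints: Thornfield Annex 130,301.49; Valley Reservoir 99,812.497; Hillcrest Greenway 12,796.47; Upper Corridor 66,875.49; Pioneer Terminal 154,114.06.
Cap binds for Valley Reservoir ($79,800), Upper Corridor ($28,100); residual $356,000 reallocated over remaining clients served 2,671.
Shares after redistribution: Thornfield Annex 156,074.88 → $156,075; Hillcrest Greenway 15,327.59 → $15,330; Pioneer Terminal 184,597.53 → $184,600.
Rounding difference −$5 applied to Pioneer Terminal → $184,595.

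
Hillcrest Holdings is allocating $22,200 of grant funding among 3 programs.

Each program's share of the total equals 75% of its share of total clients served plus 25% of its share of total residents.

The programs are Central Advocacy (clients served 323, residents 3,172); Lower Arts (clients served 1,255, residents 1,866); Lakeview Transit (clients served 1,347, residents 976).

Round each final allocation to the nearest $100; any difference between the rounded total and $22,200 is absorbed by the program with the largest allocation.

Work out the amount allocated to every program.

Central Advocacy: $4,800 | Lower Arts: $8,800 | Lakeview Transit: $8,600

Clients served total 2,925; residents total 6,014.
Composite weights (75% clients served + 25% residents): Central Advocacy 0.2147; Lower Arts 0.3994; Lakeview Transit 0.3860.
Raw shares: Central Advocacy 4,765.89; Lower Arts 8,865.88; Lakeview Transit 8,568.24.
At nearest $100: Central Advocacy $4,800; Lower Arts $8,900; Lakeview Transit $8,600. Sum = $22,300.
Difference $22,200 − $22,300 = −$100 applied to largest allocation (Lower Arts): Lower Arts becomes $8,800.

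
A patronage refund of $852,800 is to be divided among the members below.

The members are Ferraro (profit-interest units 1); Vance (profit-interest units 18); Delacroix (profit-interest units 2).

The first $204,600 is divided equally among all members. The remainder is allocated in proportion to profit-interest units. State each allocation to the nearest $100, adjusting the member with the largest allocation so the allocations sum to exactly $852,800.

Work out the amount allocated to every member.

$204,600 shared equally gives $68,200 per member.
Remainder $648,200 by profit-interest units (total 21): Ferraro 30,866.67 → $30,900; Vance 555,600.00 → $555,600; Delacroix 61,733.33 → $61,700.
Totals: Ferraro $68,200 + $30,900 = $99,100; Vance $68,200 + $555,600 = $623,800; Delacroix $68,200 + $61,700 = $129,900.

Ferraro: $99,100 | Vance: $623,800 | Delacroix: $129,900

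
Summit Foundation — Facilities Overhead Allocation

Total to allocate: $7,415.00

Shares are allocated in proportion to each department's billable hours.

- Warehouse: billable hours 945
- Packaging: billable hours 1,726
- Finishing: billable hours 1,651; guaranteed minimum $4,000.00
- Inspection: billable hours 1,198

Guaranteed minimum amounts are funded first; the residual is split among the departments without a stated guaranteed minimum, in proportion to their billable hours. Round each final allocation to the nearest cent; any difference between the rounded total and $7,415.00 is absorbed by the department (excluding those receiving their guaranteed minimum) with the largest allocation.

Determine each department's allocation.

Fund the minimums — Finishing $4,000.00. Remaining pool $3,415.00.
Remaining pool split over remaining billable hours 3,869: Warehouse 834.1109 → $834.11; Packaging 1,523.4660 → $1,523.47; Inspection 1,057.4231 → $1,057.42.

Warehouse: $834.11 · Packaging: $1,523.47 · Finishing: $4,000.00 · Inspection: $1,057.42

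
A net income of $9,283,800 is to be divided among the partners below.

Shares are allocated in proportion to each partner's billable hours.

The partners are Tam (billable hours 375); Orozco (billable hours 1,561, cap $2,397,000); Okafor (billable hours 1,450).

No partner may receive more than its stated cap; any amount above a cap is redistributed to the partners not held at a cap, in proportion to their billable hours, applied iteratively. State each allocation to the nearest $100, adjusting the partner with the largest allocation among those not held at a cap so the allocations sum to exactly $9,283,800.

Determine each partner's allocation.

Tam: $1,415,100 | Orozco: $2,397,000 | Okafor: $5,471,700

Total billable hours = 3,386.
Proportional shares (ignoring caps): Tam 1,028,182.22; Orozco 4,279,979.86; Okafor 3,975,637.92.
Capped: Orozco ($2,397,000); residual $6,886,800 reallocated over remaining billable hours 1,825.
Remaining shares: Tam 1,415,095.89 → $1,415,100; Okafor 5,471,704.11 → $5,471,700.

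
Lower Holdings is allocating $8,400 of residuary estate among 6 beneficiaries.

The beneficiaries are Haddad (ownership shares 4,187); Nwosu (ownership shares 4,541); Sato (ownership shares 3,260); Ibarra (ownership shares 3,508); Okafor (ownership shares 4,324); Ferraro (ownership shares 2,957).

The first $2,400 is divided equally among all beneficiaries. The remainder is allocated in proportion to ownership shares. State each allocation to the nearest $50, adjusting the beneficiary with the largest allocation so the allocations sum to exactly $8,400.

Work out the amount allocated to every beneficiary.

Haddad: $1,500 · Nwosu: $1,600 · Sato: $1,250 · Ibarra: $1,300 · Okafor: $1,550 · Ferraro: $1,200

First tranche $2,400 split equally: $400 each.
Remainder $6,000 by ownership shares (total 22,777): Haddad 1,102.95 → $1,100; Nwosu 1,196.21 → $1,200; Sato 858.76 → $850; Ibarra 924.09 → $900; Okafor 1,139.04 → $1,150; Ferraro 778.94 → $800.
Totals: Haddad $400 + $1,100 = $1,500; Nwosu $400 + $1,200 = $1,600; Sato $400 + $850 = $1,250; Ibarra $400 + $900 = $1,300; Okafor $400 + $1,150 = $1,550; Ferraro $400 + $800 = $1,200.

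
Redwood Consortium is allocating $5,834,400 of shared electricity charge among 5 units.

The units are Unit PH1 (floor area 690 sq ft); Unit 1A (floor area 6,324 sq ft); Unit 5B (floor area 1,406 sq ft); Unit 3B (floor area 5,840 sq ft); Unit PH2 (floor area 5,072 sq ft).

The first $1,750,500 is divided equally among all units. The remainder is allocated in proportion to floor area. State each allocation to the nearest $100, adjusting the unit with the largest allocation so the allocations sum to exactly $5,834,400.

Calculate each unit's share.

Equal tier: $1,750,500 ÷ 5 = $350,100 apiece.
Remainder $4,083,900 by floor area (total 19,332): Unit PH1 145,763.04 → $145,800; Unit 1A 1,335,949.91 → $1,335,900; Unit 5B 297,018.59 → $297,000; Unit 3B 1,233,704.53 → $1,233,700; Unit PH2 1,071,463.94 → $1,071,500.
Totals: Unit PH1 $350,100 + $145,800 = $495,900; Unit 1A $350,100 + $1,335,900 = $1,686,000; Unit 5B $350,100 + $297,000 = $647,100; Unit 3B $350,100 + $1,233,700 = $1,583,800; Unit PH2 $350,100 + $1,071,500 = $1,421,600.

Unit PH1: $495,900 · Unit 1A: $1,686,000 · Unit 5B: $647,100 · Unit 3B: $1,583,800 · Unit PH2: $1,421,600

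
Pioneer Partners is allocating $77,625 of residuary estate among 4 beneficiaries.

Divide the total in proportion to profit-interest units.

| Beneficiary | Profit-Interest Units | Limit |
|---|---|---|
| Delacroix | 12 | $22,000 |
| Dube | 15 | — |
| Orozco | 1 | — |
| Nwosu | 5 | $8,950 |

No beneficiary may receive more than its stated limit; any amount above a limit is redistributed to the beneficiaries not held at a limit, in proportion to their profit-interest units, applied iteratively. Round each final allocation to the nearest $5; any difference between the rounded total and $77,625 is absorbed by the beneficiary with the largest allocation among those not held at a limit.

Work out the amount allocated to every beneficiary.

Sum of profit-interest units: 33.
Unconstrained shares: Delacroix 28,227.27; Dube 35,284.09; Orozco 2,352.27; Nwosu 11,761.36.
Cap binds for Delacroix ($22,000), Nwosu ($8,950); remaining pool $46,675 reallocated over remaining profit-interest units 16.
Redistributed shares: Dube 43,757.81 → $43,760; Orozco 2,917.19 → $2,915.

Delacroix: $22,000 | Dube: $43,760 | Orozco: $2,915 | Nwosu: $8,950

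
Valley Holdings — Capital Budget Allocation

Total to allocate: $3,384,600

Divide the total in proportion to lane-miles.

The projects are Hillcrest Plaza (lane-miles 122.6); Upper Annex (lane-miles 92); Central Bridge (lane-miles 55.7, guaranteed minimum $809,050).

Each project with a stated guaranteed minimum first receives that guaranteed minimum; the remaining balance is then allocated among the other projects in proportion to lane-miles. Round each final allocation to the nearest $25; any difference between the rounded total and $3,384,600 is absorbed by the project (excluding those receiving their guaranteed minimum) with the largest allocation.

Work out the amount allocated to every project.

Hillcrest Plaza: $1,471,400 | Upper Annex: $1,104,150 | Central Bridge: $809,050

Guaranteed amounts: Central Bridge $809,050. Remaining pool $2,575,550.
Remaining pool split over remaining lane-miles 214.6: Hillcrest Plaza 1,471,399.95 → $1,471,400; Upper Annex 1,104,150.05 → $1,104,150.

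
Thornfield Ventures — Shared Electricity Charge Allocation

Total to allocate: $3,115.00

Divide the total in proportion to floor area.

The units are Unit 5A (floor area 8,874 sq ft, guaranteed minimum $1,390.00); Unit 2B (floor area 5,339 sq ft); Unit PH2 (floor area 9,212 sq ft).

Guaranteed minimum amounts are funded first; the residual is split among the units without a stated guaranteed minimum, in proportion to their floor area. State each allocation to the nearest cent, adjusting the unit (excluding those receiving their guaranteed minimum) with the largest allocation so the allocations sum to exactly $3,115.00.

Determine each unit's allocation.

Minimums first: Unit 5A $1,390.00. Residual $1,725.00.
Residual split over remaining floor area 14,551: Unit 2B 632.9307 → $632.93; Unit PH2 1,092.0693 → $1,092.07.

Unit 5A: $1,390.00; Unit 2B: $632.93; Unit PH2: $1,092.07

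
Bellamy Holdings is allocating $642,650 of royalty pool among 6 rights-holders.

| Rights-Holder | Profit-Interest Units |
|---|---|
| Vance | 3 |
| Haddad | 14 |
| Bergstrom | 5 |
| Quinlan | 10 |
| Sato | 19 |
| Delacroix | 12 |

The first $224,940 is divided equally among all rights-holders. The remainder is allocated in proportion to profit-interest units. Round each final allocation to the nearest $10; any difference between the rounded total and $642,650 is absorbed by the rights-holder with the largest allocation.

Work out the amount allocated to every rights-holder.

Equal tier: $224,940 ÷ 6 = $37,490 apiece.
Remainder $417,710 by profit-interest units (total 63): Vance 19,890.95 → $19,890; Haddad 92,824.44 → $92,820; Bergstrom 33,151.59 → $33,150; Quinlan 66,303.17 → $66,300; Sato 125,976.03 → $125,980; Delacroix 79,563.81 → $79,560.
Rounding difference +$10 on remainder applied to Sato.
Totals: Vance $37,490 + $19,890 = $57,380; Haddad $37,490 + $92,820 = $130,310; Bergstrom $37,490 + $33,150 = $70,640; Quinlan $37,490 + $66,300 = $103,790; Sato $37,490 + $125,990 = $163,480; Delacroix $37,490 + $79,560 = $117,050.

Vance: $57,380 | Haddad: $130,310 | Bergstrom: $70,640 | Quinlan: $103,790 | Sato: $163,480 | Delacroix: $117,050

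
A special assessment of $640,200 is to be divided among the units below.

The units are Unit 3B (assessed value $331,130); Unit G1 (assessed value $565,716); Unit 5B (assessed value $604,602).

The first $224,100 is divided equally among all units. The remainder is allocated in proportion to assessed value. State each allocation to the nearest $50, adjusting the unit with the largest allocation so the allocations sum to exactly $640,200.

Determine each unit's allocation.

First tranche $224,100 split equally: $74,700 each.
Remainder $416,100 by assessed value (total 1,501,448): Unit 3B 91,766.88 → $91,750; Unit G1 156,778.28 → $156,800; Unit 5B 167,554.85 → $167,550.
Totals: Unit 3B $74,700 + $91,750 = $166,450; Unit G1 $74,700 + $156,800 = $231,500; Unit 5B $74,700 + $167,550 = $242,250.

Unit 3B: $166,450 | Unit G1: $231,500 | Unit 5B: $242,250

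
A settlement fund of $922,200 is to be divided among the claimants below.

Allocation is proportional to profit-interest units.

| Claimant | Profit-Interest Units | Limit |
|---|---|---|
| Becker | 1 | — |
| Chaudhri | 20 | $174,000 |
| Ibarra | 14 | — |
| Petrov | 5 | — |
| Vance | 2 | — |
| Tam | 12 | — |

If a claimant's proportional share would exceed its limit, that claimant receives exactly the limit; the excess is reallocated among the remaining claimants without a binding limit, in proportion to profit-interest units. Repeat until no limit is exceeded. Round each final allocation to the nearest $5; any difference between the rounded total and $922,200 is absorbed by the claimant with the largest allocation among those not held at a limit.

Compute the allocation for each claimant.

Becker: $22,005 · Chaudhri: $174,000 · Ibarra: $308,085 · Petrov: $110,030 · Vance: $44,010 · Tam: $264,070

Profit-interest units total: 54.
Proportional shares (ignoring caps): Becker 17,077.78; Chaudhri 341,555.56; Ibarra 239,088.89; Petrov 85,388.89; Vance 34,155.56; Tam 204,933.33.
Cap binds for Chaudhri ($174,000); remaining pool $748,200 reallocated over remaining profit-interest units 34.
Remaining shares: Becker 22,005.88 → $22,005; Ibarra 308,082.35 → $308,080; Petrov 110,029.41 → $110,030; Vance 44,011.76 → $44,010; Tam 264,070.59 → $264,070.
Rounding difference +$5 applied to Ibarra → $308,085.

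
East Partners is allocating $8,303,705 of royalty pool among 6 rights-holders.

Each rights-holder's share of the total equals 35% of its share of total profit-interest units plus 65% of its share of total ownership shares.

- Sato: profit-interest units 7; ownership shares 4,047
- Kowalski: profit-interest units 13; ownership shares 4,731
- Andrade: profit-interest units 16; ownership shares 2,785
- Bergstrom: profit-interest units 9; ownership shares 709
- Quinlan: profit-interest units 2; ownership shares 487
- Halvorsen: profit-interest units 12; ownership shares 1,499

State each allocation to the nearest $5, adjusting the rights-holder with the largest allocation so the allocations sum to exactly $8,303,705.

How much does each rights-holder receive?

Profit-interest units total 59; ownership shares total 14,258.
Combined weights (35% profit-interest units + 65% ownership shares): Sato 0.2260; Kowalski 0.2928; Andrade 0.2219; Bergstrom 0.0857; Quinlan 0.0341; Halvorsen 0.1395.
Pro-rata amounts: Sato 1,876,818.74; Kowalski 2,431,304.57; Andrade 1,842,418.29; Bergstrom 711,727.46; Quinlan 282,873.83; Halvorsen 1,158,562.11.
Rounded to nearest $5: Sato $1,876,820; Kowalski $2,431,305; Andrade $1,842,420; Bergstrom $711,725; Quinlan $282,875; Halvorsen $1,158,560. Sum = $8,303,705.
No rounding difference to absorb.

Sato: $1,876,820; Kowalski: $2,431,305; Andrade: $1,842,420; Bergstrom: $711,725; Quinlan: $282,875; Halvorsen: $1,158,560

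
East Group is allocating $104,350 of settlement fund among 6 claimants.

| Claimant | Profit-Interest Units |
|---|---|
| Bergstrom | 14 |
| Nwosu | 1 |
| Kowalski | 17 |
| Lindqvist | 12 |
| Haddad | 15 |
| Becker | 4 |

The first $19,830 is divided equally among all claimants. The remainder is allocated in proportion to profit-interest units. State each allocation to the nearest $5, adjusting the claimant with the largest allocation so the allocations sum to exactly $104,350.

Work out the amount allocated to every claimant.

First tranche $19,830 split equally: $3,305 each.
Remainder $84,520 by profit-interest units (total 63): Bergstrom 18,782.22 → $18,780; Nwosu 1,341.59 → $1,340; Kowalski 22,806.98 → $22,805; Lindqvist 16,099.05 → $16,100; Haddad 20,123.81 → $20,125; Becker 5,366.35 → $5,365.
Rounding difference +$5 on remainder applied to Kowalski.
Totals: Bergstrom $3,305 + $18,780 = $22,085; Nwosu $3,305 + $1,340 = $4,645; Kowalski $3,305 + $22,810 = $26,115; Lindqvist $3,305 + $16,100 = $19,405; Haddad $3,305 + $20,125 = $23,430; Becker $3,305 + $5,365 = $8,670.

Bergstrom: $22,085 | Nwosu: $4,645 | Kowalski: $26,115 | Lindqvist: $19,405 | Haddad: $23,430 | Becker: $8,670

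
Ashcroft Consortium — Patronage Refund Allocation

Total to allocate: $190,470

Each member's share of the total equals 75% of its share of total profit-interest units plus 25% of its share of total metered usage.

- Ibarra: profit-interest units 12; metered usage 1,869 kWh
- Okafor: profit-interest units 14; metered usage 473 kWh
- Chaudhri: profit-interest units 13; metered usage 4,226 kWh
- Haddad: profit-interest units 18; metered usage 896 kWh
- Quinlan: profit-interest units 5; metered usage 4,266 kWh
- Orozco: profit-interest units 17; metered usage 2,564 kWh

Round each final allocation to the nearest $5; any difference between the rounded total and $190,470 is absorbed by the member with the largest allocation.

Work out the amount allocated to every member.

Totals — profit-interest units 79, metered usage 14,294.
Composite weights (75% profit-interest units + 25% metered usage): Ibarra 0.1466; Okafor 0.1412; Chaudhri 0.1973; Haddad 0.1866; Quinlan 0.1221; Orozco 0.2062.
Raw shares: Ibarra 27,925.30; Okafor 26,891.33; Chaudhri 37,585.42; Haddad 35,533.51; Quinlan 23,252.59; Orozco 39,281.85.
After rounding ($5): Ibarra $27,925; Okafor $26,890; Chaudhri $37,585; Haddad $35,535; Quinlan $23,255; Orozco $39,280. Sum = $190,470.
Rounded total matches; no reconciliation needed.

Ibarra: $27,925; Okafor: $26,890; Chaudhri: $37,585; Haddad: $35,535; Quinlan: $23,255; Orozco: $39,280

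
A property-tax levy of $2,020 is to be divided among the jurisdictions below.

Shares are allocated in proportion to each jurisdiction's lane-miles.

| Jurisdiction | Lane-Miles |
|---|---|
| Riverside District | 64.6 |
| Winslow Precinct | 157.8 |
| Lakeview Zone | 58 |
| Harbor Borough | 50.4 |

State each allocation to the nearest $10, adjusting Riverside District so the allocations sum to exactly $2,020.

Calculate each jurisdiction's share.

Riverside District: $400 · Winslow Precinct: $960 · Lakeview Zone: $350 · Harbor Borough: $310

Sum of lane-miles: 330.8.
Pro-rata amounts: Riverside District 64.6/330.8 × $2,020 = 394.47; Winslow Precinct 157.8/330.8 × $2,020 = 963.59; Lakeview Zone 58/330.8 × $2,020 = 354.17; Harbor Borough 50.4/330.8 × $2,020 = 307.76.
At nearest $10: Riverside District $390; Winslow Precinct $960; Lakeview Zone $350; Harbor Borough $310. Sum = $2,010.
Difference $2,020 − $2,010 = +$10 applied to Riverside District: Riverside District becomes $400.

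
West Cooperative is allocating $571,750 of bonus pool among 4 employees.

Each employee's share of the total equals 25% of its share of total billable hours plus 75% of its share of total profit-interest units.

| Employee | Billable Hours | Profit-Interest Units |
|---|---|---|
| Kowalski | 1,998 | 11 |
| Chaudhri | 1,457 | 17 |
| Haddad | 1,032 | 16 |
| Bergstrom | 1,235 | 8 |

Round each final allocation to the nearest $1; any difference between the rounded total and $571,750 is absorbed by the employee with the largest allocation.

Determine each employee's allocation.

Billable hours total 5,722; profit-interest units total 52.
Blended shares (25% billable hours + 75% profit-interest units): Kowalski 0.2459; Chaudhri 0.3089; Haddad 0.2759; Bergstrom 0.1693.
Raw shares: Kowalski 140,621.05; Chaudhri 176,585.06; Haddad 157,722.02; Bergstrom 96,821.87.
At nearest $1: Kowalski $140,621; Chaudhri $176,585; Haddad $157,722; Bergstrom $96,822. Sum = $571,750.
Rounded total matches; no reconciliation needed.

Kowalski: $140,621 | Chaudhri: $176,585 | Haddad: $157,722 | Bergstrom: $96,822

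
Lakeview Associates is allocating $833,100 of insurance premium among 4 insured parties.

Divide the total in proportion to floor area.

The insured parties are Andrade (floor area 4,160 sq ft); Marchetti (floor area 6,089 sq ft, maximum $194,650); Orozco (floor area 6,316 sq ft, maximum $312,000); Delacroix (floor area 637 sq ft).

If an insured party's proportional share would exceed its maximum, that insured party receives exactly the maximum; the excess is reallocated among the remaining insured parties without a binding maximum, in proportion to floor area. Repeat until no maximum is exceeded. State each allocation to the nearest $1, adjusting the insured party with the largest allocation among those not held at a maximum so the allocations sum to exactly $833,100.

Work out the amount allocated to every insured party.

Andrade: $283,100; Marchetti: $194,650; Orozco: $312,000; Delacroix: $43,350

Combined floor area = 17,202.
Unconstrained shares: Andrade 201,470.53; Marchetti 294,892.80; Orozco 305,886.502; Delacroix 30,850.17.
Held at cap: Marchetti ($194,650); residual $638,450 reallocated over remaining floor area 11,113.
Held at cap: Orozco ($312,000); residual $326,450 reallocated over remaining floor area 4,797.
Remaining shares: Andrade 283,100.27 → $283,100; Delacroix 43,349.73 → $43,350.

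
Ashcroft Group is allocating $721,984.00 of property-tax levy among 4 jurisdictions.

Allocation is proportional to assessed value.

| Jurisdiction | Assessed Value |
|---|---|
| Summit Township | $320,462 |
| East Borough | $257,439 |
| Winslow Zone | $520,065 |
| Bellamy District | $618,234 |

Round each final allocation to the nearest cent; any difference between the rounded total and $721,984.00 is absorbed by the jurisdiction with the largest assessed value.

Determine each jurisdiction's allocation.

Summit Township: $134,814.38 | East Borough: $108,301.39 | Winslow Zone: $218,784.88 | Bellamy District: $260,083.35

Total assessed value = 320,462 + 257,439 + 520,065 + 618,234 = 1,716,200.
Unrounded shares: Summit Township 134,814.3786; East Borough 108,301.3862; Winslow Zone 218,784.8788; Bellamy District 260,083.3564.
Rounded to nearest cent: Summit Township $134,814.38; East Borough $108,301.39; Winslow Zone $218,784.88; Bellamy District $260,083.36. Sum = $721,984.01.
Difference $721,984.00 − $721,984.01 = −$0.01 applied to largest assessed value (Bellamy District): Bellamy District becomes $260,083.35.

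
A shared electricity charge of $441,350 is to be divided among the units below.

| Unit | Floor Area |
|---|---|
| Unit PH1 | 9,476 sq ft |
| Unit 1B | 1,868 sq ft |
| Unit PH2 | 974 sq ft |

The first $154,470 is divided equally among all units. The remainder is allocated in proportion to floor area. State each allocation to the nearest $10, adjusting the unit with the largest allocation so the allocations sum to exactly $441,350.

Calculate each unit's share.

Equal tier: $154,470 ÷ 3 = $51,490 apiece.
Remainder $286,880 by floor area (total 12,318): Unit PH1 220,691.26 → $220,690; Unit 1B 43,504.78 → $43,500; Unit PH2 22,683.97 → $22,680.
Rounding difference +$10 on remainder applied to Unit PH1.
Totals: Unit PH1 $51,490 + $220,700 = $272,190; Unit 1B $51,490 + $43,500 = $94,990; Unit PH2 $51,490 + $22,680 = $74,170.

Unit PH1: $272,190; Unit 1B: $94,990; Unit PH2: $74,170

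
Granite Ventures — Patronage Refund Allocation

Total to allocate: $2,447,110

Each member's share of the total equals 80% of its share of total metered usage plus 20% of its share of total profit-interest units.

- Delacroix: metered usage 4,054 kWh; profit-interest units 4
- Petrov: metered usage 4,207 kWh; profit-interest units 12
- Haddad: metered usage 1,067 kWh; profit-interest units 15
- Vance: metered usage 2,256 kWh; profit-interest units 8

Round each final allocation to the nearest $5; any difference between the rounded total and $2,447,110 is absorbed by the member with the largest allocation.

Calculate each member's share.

Totals — metered usage 11,584, profit-interest units 39.
Blended shares (80% metered usage + 20% profit-interest units): Delacroix 0.3005; Petrov 0.3521; Haddad 0.1506; Vance 0.1968.
Raw shares: Delacroix 735,320.33; Petrov 861,571.48; Haddad 368,561.49; Vance 481,656.70.
After rounding ($5): Delacroix $735,320; Petrov $861,570; Haddad $368,560; Vance $481,655. Sum = $2,447,105.
Difference $2,447,110 − $2,447,105 = +$5 applied to largest allocation (Petrov): Petrov becomes $861,575.

Delacroix: $735,320 | Petrov: $861,575 | Haddad: $368,560 | Vance: $481,655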